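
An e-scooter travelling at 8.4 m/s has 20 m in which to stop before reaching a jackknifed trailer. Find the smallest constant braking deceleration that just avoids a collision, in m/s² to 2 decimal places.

v² = 2a·d ⇒ a = v²/(2d) = 8.4000² / (2 × 20.000) = 70.560 / 40.000 = 1.7640 m/s².

Required deceleration ≈ 1.76 m/s²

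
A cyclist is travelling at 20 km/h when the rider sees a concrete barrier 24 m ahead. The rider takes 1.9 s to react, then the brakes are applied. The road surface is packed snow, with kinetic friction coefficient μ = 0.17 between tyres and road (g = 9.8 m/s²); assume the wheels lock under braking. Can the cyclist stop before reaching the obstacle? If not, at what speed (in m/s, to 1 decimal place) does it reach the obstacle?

Yes — it stops about 4.2 m short of the obstacle, so it never reaches it

20 km/h ÷ 3.6 = 5.5556 m/s.
a = μg = 0.17 × 9.8 = 1.666 m/s².
Reaction distance = 5.5556 × 1.9 = 10.556 m.
Braking distance = v²/(2a) = 30.865 / 3.332 = 9.263 m.
Total stopping distance = 10.556 + 9.263 = 19.819 m, vs 24 m available — it stops with 24 − 19.819 = 4.181 m to spare.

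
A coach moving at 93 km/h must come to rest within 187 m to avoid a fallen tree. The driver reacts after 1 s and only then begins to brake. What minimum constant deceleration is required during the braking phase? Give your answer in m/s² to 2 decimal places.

93 km/h ÷ 3.6 = 25.8333 m/s.
Distance covered during reaction = 25.8333 × 1 = 25.833 m.
Distance available for braking: 187 − 25.833 = 161.167 m.
v² = 2a·d ⇒ a = v²/(2d) = 25.8333² / (2 × 161.167) = 667.359 / 322.334 = 2.0704 m/s².

Required deceleration ≈ 2.07 m/s²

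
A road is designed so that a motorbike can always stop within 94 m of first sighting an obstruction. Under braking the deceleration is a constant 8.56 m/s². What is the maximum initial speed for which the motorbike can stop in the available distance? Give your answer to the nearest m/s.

Maximum speed ≈ 40 m/s

v²/(2a) = d ⇒ v = √(2 × 8.560 × 94) = √1609.28 = 40.1158 m/s.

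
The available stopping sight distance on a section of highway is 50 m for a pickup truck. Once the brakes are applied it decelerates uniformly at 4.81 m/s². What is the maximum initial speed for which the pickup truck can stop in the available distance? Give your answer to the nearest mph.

v²/(2a) = d ⇒ v = √(2 × 4.810 × 50) = √481.00 = 21.9317 m/s.
21.9317 m/s ÷ 0.44704 = 49.060 mph.

Maximum speed ≈ 49 mph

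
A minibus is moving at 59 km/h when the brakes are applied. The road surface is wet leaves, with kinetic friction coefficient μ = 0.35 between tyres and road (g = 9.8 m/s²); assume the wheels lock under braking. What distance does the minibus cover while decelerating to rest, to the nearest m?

Braking distance ≈ 39 m

59 km/h ÷ 3.6 = 16.3889 m/s.
a = μg = 0.35 × 9.8 = 3.430 m/s².
Braking distance = v²/(2a) = 16.3889² / (2 × 3.430) = 268.596 / 6.860 = 39.154 m.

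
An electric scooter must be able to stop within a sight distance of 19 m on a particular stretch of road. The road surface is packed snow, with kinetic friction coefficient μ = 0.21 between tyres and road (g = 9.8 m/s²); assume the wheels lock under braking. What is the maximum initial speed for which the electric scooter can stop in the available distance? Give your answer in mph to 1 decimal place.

a = μg = 0.21 × 9.8 = 2.058 m/s².
v²/(2a) = d ⇒ v = √(2 × 2.058 × 19) = √78.20 = 8.8431 m/s.
8.8431 m/s ÷ 0.44704 = 19.781 mph.

Maximum speed ≈ 19.8 mph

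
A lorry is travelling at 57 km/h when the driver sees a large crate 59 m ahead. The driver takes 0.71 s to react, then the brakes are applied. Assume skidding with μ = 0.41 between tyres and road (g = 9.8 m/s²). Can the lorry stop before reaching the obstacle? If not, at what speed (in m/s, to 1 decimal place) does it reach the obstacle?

Yes — it stops about 16.6 m short of the obstacle, so it never reaches it

57 km/h ÷ 3.6 = 15.8333 m/s.
a = μg = 0.41 × 9.8 = 4.018 m/s².
Reaction distance = 15.8333 × 0.71 = 11.242 m.
Braking distance = v²/(2a) = 250.693 / 8.036 = 31.196 m.
Total stopping distance = 11.242 + 31.196 = 42.438 m, vs 59 m available — it stops with 59 − 42.438 = 16.562 m to spare.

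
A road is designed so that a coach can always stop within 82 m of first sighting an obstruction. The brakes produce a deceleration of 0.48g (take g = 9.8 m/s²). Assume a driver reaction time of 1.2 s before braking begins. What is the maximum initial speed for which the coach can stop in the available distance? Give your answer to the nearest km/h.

a = 0.48 × 9.8 = 4.704 m/s².
Stopping distance: v·t_r + v²/(2a) = 82 with t_r = 1.2 s and a = 4.704 m/s².
So v² + 11.290 v − 771.46 = 0.
Positive root: v = −a·t_r + √((a·t_r)² + 2a·d) = −5.645 + √(31.866 + 771.46) = 22.6980 m/s.
22.6980 m/s × 3.6 = 81.713 km/h.

Maximum speed ≈ 82 km/h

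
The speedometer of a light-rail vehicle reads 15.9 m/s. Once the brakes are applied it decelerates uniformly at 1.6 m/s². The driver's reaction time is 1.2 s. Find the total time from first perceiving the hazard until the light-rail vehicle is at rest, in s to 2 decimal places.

Total time ≈ 11.14 s

Braking time = v/a = 15.9000 / 1.600 = 9.938 s.
Total = 1.2 + 9.938 = 11.138 s.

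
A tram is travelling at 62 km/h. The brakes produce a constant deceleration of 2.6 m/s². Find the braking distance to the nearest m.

62 km/h ÷ 3.6 = 17.2222 m/s.
Braking distance = v²/(2a) = 17.2222² / (2 × 2.600) = 296.604 / 5.200 = 57.039 m.

Braking distance ≈ 57 m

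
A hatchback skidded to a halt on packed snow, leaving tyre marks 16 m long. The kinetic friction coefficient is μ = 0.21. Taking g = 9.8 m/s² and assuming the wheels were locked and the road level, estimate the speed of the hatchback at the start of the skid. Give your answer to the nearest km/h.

Deceleration a = μg = 0.21 × 9.8 = 2.058 m/s².
v = √(2a·d) = √(2 × 2.058 × 16) = √65.856 = 8.1152 m/s.
= 8.1152 × 3.6 = 29.215 km/h.

Initial speed ≈ 29 km/h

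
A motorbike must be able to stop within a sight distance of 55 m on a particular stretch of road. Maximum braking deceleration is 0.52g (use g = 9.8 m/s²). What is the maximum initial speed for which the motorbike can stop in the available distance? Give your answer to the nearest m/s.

a = 0.52 × 9.8 = 5.096 m/s².
v²/(2a) = d ⇒ v = √(2 × 5.096 × 55) = √560.56 = 23.6761 m/s.

Maximum speed ≈ 24 m/s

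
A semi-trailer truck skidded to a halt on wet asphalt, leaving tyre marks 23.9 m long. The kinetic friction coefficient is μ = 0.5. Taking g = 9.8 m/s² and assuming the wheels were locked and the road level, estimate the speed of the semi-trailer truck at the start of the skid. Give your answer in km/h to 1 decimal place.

Deceleration a = μg = 0.5 × 9.8 = 4.900 m/s².
v = √(2a·d) = √(2 × 4.900 × 23.9) = √234.220 = 15.3042 m/s.
= 15.3042 × 3.6 = 55.095 km/h.

Initial speed ≈ 55.1 km/h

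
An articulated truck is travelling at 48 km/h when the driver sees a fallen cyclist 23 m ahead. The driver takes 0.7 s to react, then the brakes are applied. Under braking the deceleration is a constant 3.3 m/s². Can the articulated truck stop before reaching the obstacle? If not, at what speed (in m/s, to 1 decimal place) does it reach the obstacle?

No — it strikes the obstacle at 9.4 m/s

48 km/h ÷ 3.6 = 13.3333 m/s.
Reaction distance = 13.3333 × 0.7 = 9.333 m.
Braking distance needed to stop: v²/(2a) = 177.777 / 6.600 = 26.936 m, so total needed = 9.333 + 26.936 = 36.269 m > 23 m — it cannot stop.
Distance remaining when braking begins: 23 − 9.333 = 13.667 m.
v² = v₀² − 2a·d = 177.777 − 2 × 3.300 × 13.667 = 87.575 m²/s².
v = √87.575 = 9.358 m/s.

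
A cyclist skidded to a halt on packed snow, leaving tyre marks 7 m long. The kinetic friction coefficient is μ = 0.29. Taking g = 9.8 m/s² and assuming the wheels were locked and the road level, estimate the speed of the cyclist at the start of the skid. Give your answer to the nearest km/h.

Deceleration a = μg = 0.29 × 9.8 = 2.842 m/s².
v = √(2a·d) = √(2 × 2.842 × 7) = √39.788 = 6.3078 m/s.
= 6.3078 × 3.6 = 22.708 km/h.

Initial speed ≈ 23 km/h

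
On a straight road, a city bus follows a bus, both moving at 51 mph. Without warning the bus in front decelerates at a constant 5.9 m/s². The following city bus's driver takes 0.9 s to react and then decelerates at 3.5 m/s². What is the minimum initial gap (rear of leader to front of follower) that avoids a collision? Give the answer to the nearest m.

51 mph × 0.44704 = 22.7990 m/s.
Leader travels v²/(2a_L) = 519.794 / 11.800 = 44.050 m before stopping.
Follower covers v·t_r = 22.7990 × 0.9 = 20.519 m while reacting, then v²/(2a_F) = 519.794 / 7.000 = 74.256 m while braking, for a total of 20.519 + 74.256 = 94.775 m.
Since a_F ≤ a_L and the follower starts braking later, the follower is never slower than the leader, so the closest approach is when both have stopped.
Minimum gap = 94.775 − 44.050 = 50.725 m.

Minimum gap ≈ 51 m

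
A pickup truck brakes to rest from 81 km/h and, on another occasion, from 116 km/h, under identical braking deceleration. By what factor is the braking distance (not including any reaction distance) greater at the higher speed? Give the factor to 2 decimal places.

Braking distance d = v²/(2a), so with a fixed, d ∝ v².
Factor = (116/81)² = 1.4321² = 2.0509.

Factor ≈ 2.05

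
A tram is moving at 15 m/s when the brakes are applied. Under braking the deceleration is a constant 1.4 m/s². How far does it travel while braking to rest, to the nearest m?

Braking distance ≈ 80 m

Braking distance = v²/(2a) = 15.0000² / (2 × 1.400) = 225.000 / 2.800 = 80.357 m.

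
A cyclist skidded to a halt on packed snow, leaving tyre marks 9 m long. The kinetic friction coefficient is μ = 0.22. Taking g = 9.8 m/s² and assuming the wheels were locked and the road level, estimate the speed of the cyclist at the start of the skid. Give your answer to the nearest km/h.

Initial speed ≈ 22 km/h

Deceleration a = μg = 0.22 × 9.8 = 2.156 m/s².
v = √(2a·d) = √(2 × 2.156 × 9) = √38.808 = 6.2296 m/s.
= 6.2296 × 3.6 = 22.427 km/h.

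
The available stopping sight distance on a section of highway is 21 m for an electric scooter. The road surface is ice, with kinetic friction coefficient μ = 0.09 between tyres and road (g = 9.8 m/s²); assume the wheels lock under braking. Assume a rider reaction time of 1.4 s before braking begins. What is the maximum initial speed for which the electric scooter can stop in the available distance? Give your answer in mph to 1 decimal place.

Maximum speed ≈ 11.1 mph

a = μg = 0.09 × 9.8 = 0.882 m/s².
Stopping distance: v·t_r + v²/(2a) = 21 with t_r = 1.4 s and a = 0.882 m/s².
So v² + 2.470 v − 37.04 = 0.
Positive root: v = −a·t_r + √((a·t_r)² + 2a·d) = −1.235 + √(1.525 + 37.04) = 4.9751 m/s.
4.9751 m/s ÷ 0.44704 = 11.129 mph.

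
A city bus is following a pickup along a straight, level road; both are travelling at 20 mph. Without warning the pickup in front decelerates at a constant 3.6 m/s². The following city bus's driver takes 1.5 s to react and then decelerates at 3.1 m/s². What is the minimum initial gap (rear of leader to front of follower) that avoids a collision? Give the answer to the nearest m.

20 mph × 0.44704 = 8.9408 m/s.
Leader travels v²/(2a_L) = 79.938 / 7.200 = 11.103 m before stopping.
Follower covers v·t_r = 8.9408 × 1.5 = 13.411 m while reacting, then v²/(2a_F) = 79.938 / 6.200 = 12.893 m while braking, for a total of 13.411 + 12.893 = 26.304 m.
Since a_F ≤ a_L and the follower starts braking later, the follower is never slower than the leader, so the closest approach is when both have stopped.
Minimum gap = 26.304 − 11.103 = 15.201 m.

Minimum gap ≈ 15 m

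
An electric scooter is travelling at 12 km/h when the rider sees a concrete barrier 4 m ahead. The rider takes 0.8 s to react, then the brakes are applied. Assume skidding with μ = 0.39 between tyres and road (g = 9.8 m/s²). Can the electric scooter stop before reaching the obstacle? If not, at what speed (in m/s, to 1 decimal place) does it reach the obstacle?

No — it strikes the obstacle at 1.0 m/s

12 km/h ÷ 3.6 = 3.3333 m/s.
a = μg = 0.39 × 9.8 = 3.822 m/s².
Reaction distance = 3.3333 × 0.8 = 2.667 m.
Braking distance needed to stop: v²/(2a) = 11.111 / 7.644 = 1.454 m, so total needed = 2.667 + 1.454 = 4.121 m > 4 m — it cannot stop.
Distance remaining when braking begins: 4 − 2.667 = 1.333 m.
v² = v₀² − 2a·d = 11.111 − 2 × 3.822 × 1.333 = 0.922 m²/s².
v = √0.922 = 0.960 m/s.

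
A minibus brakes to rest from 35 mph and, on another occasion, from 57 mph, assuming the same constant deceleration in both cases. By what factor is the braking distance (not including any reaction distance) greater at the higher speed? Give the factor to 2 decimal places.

Braking distance d = v²/(2a), so with a fixed, d ∝ v².
Factor = (57/35)² = 1.6286² = 2.6523.

Factor ≈ 2.65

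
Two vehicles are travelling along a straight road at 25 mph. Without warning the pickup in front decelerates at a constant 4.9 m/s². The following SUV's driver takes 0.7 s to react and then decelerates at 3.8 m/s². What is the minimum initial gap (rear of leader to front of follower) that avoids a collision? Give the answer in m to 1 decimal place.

Minimum gap ≈ 11.5 m

25 mph × 0.44704 = 11.1760 m/s.
Leader travels v²/(2a_L) = 124.903 / 9.800 = 12.745 m before stopping.
Follower covers v·t_r = 11.1760 × 0.7 = 7.823 m while reacting, then v²/(2a_F) = 124.903 / 7.600 = 16.435 m while braking, for a total of 7.823 + 16.435 = 24.258 m.
Since a_F ≤ a_L and the follower starts braking later, the follower is never slower than the leader, so the closest approach is when both have stopped.
Minimum gap = 24.258 − 12.745 = 11.513 m.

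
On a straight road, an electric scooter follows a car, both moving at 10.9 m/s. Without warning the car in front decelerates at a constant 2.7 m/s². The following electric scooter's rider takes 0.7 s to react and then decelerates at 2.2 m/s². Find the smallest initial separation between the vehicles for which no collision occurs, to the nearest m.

Leader travels v²/(2a_L) = 118.810 / 5.400 = 22.002 m before stopping.
Follower covers v·t_r = 10.9000 × 0.7 = 7.630 m while reacting, then v²/(2a_F) = 118.810 / 4.400 = 27.002 m while braking, for a total of 7.630 + 27.002 = 34.632 m.
Since a_F ≤ a_L and the follower starts braking later, the follower is never slower than the leader, so the closest approach is when both have stopped.
Minimum gap = 34.632 − 22.002 = 12.630 m.

Minimum gap ≈ 13 m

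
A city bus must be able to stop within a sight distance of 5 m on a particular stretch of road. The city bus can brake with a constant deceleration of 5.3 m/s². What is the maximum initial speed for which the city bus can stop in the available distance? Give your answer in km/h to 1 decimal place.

v²/(2a) = d ⇒ v = √(2 × 5.300 × 5) = √53.00 = 7.2801 m/s.
7.2801 m/s × 3.6 = 26.208 km/h.

Maximum speed ≈ 26.2 km/h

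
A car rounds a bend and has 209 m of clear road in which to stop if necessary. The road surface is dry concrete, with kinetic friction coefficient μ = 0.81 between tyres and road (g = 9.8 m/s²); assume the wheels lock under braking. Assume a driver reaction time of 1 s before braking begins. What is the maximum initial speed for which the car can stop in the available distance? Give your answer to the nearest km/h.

a = μg = 0.81 × 9.8 = 7.938 m/s².
Stopping distance: v·t_r + v²/(2a) = 209 with t_r = 1 s and a = 7.938 m/s².
So v² + 15.876 v − 3318.08 = 0.
Positive root: v = −a·t_r + √((a·t_r)² + 2a·d) = −7.938 + √(63.012 + 3318.08) = 50.2092 m/s.
50.2092 m/s × 3.6 = 180.753 km/h.

Maximum speed ≈ 181 km/h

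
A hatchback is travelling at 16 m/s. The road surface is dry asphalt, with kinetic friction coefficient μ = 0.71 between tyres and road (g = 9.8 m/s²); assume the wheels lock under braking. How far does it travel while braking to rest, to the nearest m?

a = μg = 0.71 × 9.8 = 6.958 m/s².
Braking distance = v²/(2a) = 16.0000² / (2 × 6.958) = 256.000 / 13.916 = 18.396 m.

Braking distance ≈ 18 m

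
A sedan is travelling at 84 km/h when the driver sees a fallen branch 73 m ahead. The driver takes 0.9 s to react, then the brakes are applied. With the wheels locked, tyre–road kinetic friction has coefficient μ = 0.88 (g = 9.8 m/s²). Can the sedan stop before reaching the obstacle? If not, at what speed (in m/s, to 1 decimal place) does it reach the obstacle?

Yes — it stops about 20.4 m short of the obstacle, so it never reaches it

84 km/h ÷ 3.6 = 23.3333 m/s.
a = μg = 0.88 × 9.8 = 8.624 m/s².
Reaction distance = 23.3333 × 0.9 = 21.000 m.
Braking distance = v²/(2a) = 544.443 / 17.248 = 31.566 m.
Total stopping distance = 21.000 + 31.566 = 52.566 m, vs 73 m available — it stops with 73 − 52.566 = 20.434 m to spare.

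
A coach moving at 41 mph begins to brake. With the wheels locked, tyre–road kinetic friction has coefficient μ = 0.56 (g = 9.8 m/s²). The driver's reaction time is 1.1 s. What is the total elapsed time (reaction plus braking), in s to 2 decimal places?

Total time ≈ 4.44 s

41 mph × 0.44704 = 18.3286 m/s.
a = μg = 0.56 × 9.8 = 5.488 m/s².
Braking time = v/a = 18.3286 / 5.488 = 3.340 s.
Total = 1.1 + 3.340 = 4.440 s.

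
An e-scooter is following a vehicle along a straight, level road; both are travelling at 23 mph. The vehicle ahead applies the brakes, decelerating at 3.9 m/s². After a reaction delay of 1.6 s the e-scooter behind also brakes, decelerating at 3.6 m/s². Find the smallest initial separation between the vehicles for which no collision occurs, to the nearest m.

23 mph × 0.44704 = 10.2819 m/s.
Leader travels v²/(2a_L) = 105.717 / 7.800 = 13.553 m before stopping.
Follower covers v·t_r = 10.2819 × 1.6 = 16.451 m while reacting, then v²/(2a_F) = 105.717 / 7.200 = 14.683 m while braking, for a total of 16.451 + 14.683 = 31.134 m.
Since a_F ≤ a_L and the follower starts braking later, the follower is never slower than the leader, so the closest approach is when both have stopped.
Minimum gap = 31.134 − 13.553 = 17.581 m.

Minimum gap ≈ 18 m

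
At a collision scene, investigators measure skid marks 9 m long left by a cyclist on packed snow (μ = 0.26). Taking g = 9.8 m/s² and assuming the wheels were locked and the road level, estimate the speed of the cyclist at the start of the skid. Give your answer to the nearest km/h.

Initial speed ≈ 24 km/h

Deceleration a = μg = 0.26 × 9.8 = 2.548 m/s².
v = √(2a·d) = √(2 × 2.548 × 9) = √45.864 = 6.7723 m/s.
= 6.7723 × 3.6 = 24.380 km/h.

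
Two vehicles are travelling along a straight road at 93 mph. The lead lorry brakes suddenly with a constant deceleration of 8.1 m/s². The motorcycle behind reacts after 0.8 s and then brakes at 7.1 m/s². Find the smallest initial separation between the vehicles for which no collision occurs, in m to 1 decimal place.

93 mph × 0.44704 = 41.5747 m/s.
Leader travels v²/(2a_L) = 1728.456 / 16.200 = 106.695 m before stopping.
Follower covers v·t_r = 41.5747 × 0.8 = 33.260 m while reacting, then v²/(2a_F) = 1728.456 / 14.200 = 121.722 m while braking, for a total of 33.260 + 121.722 = 154.982 m.
Since a_F ≤ a_L and the follower starts braking later, the follower is never slower than the leader, so the closest approach is when both have stopped.
Minimum gap = 154.982 − 106.695 = 48.287 m.

Minimum gap ≈ 48.3 m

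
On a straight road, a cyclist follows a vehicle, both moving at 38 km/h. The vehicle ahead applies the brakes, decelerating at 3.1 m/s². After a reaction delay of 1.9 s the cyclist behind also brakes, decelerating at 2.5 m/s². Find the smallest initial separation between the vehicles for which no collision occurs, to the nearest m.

Minimum gap ≈ 24 m

38 km/h ÷ 3.6 = 10.5556 m/s.
Leader travels v²/(2a_L) = 111.421 / 6.200 = 17.971 m before stopping.
Follower covers v·t_r = 10.5556 × 1.9 = 20.056 m while reacting, then v²/(2a_F) = 111.421 / 5.000 = 22.284 m while braking, for a total of 20.056 + 22.284 = 42.340 m.
Since a_F ≤ a_L and the follower starts braking later, the follower is never slower than the leader, so the closest approach is when both have stopped.
Minimum gap = 42.340 − 17.971 = 24.369 m.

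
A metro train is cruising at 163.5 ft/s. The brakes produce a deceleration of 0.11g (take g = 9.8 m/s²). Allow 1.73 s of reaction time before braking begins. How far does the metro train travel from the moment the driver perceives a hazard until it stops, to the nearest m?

Total stopping distance ≈ 1238 m

163.5 ft/s × 0.3048 = 49.8348 m/s.
a = 0.11 × 9.8 = 1.078 m/s².
Reaction distance = v·t_r = 49.8348 × 1.73 = 86.214 m.
Braking distance = v²/(2a) = 49.8348² / (2 × 1.078) = 2483.507 / 2.156 = 1151.905 m.
Total = 86.214 + 1151.905 = 1238.119 m.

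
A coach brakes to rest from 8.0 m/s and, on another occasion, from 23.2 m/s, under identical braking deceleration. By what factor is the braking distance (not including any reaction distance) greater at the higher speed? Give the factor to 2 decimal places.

Braking distance d = v²/(2a), so with a fixed, d ∝ v².
Factor = (23.2/8.0)² = 2.9000² = 8.4100.

Factor ≈ 8.41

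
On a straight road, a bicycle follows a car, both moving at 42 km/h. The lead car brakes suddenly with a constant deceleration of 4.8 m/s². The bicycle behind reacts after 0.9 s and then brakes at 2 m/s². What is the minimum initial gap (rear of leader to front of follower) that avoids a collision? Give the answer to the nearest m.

Minimum gap ≈ 30 m

42 km/h ÷ 3.6 = 11.6667 m/s.
Leader travels v²/(2a_L) = 136.112 / 9.600 = 14.178 m before stopping.
Follower covers v·t_r = 11.6667 × 0.9 = 10.500 m while reacting, then v²/(2a_F) = 136.112 / 4.000 = 34.028 m while braking, for a total of 10.500 + 34.028 = 44.528 m.
Since a_F ≤ a_L and the follower starts braking later, the follower is never slower than the leader, so the closest approach is when both have stopped.
Minimum gap = 44.528 − 14.178 = 30.350 m.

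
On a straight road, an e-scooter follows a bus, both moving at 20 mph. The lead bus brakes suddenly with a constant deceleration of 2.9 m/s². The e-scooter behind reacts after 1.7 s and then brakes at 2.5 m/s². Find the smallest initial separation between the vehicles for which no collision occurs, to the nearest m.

Minimum gap ≈ 17 m

20 mph × 0.44704 = 8.9408 m/s.
Leader travels v²/(2a_L) = 79.938 / 5.800 = 13.782 m before stopping.
Follower covers v·t_r = 8.9408 × 1.7 = 15.199 m while reacting, then v²/(2a_F) = 79.938 / 5.000 = 15.988 m while braking, for a total of 15.199 + 15.988 = 31.187 m.
Since a_F ≤ a_L and the follower starts braking later, the follower is never slower than the leader, so the closest approach is when both have stopped.
Minimum gap = 31.187 − 13.782 = 17.405 m.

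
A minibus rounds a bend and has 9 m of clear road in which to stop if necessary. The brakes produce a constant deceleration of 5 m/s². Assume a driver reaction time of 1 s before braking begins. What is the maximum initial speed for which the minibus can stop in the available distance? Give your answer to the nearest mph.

Maximum speed ≈ 13 mph

Stopping distance: v·t_r + v²/(2a) = 9 with t_r = 1 s and a = 5.000 m/s².
So v² + 10.000 v − 90.00 = 0.
Positive root: v = −a·t_r + √((a·t_r)² + 2a·d) = −5.000 + √(25.000 + 90.00) = 5.7238 m/s.
5.7238 m/s ÷ 0.44704 = 12.804 mph.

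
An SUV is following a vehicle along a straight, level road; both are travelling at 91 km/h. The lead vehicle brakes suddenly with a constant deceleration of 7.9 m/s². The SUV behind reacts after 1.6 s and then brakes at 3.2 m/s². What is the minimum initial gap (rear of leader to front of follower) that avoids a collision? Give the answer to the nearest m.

91 km/h ÷ 3.6 = 25.2778 m/s.
Leader travels v²/(2a_L) = 638.967 / 15.800 = 40.441 m before stopping.
Follower covers v·t_r = 25.2778 × 1.6 = 40.444 m while reacting, then v²/(2a_F) = 638.967 / 6.400 = 99.839 m while braking, for a total of 40.444 + 99.839 = 140.283 m.
Since a_F ≤ a_L and the follower starts braking later, the follower is never slower than the leader, so the closest approach is when both have stopped.
Minimum gap = 140.283 − 40.441 = 99.842 m.

Minimum gap ≈ 100 m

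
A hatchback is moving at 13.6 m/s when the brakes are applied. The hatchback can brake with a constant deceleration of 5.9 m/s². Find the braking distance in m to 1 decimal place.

Braking distance ≈ 15.7 m

Braking distance = v²/(2a) = 13.6000² / (2 × 5.900) = 184.960 / 11.800 = 15.675 m.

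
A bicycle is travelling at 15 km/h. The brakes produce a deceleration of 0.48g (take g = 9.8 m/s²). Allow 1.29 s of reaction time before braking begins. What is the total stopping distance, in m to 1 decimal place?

Total stopping distance ≈ 7.2 m

15 km/h ÷ 3.6 = 4.1667 m/s.
a = 0.48 × 9.8 = 4.704 m/s².
Reaction distance = v·t_r = 4.1667 × 1.29 = 5.375 m.
Braking distance = v²/(2a) = 4.1667² / (2 × 4.704) = 17.361 / 9.408 = 1.845 m.
Total = 5.375 + 1.845 = 7.220 m.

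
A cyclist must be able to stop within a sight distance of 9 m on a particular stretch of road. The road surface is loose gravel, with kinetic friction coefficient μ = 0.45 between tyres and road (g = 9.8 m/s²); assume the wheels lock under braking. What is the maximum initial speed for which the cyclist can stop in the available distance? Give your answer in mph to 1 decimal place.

a = μg = 0.45 × 9.8 = 4.410 m/s².
v²/(2a) = d ⇒ v = √(2 × 4.410 × 9) = √79.38 = 8.9095 m/s.
8.9095 m/s ÷ 0.44704 = 19.930 mph.

Maximum speed ≈ 19.9 mph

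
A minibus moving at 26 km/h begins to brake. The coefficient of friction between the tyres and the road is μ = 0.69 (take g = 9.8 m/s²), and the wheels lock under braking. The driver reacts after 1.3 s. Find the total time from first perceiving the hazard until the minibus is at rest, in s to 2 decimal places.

26 km/h ÷ 3.6 = 7.2222 m/s.
a = μg = 0.69 × 9.8 = 6.762 m/s².
Braking time = v/a = 7.2222 / 6.762 = 1.068 s.
Total = 1.3 + 1.068 = 2.368 s.

Total time ≈ 2.37 s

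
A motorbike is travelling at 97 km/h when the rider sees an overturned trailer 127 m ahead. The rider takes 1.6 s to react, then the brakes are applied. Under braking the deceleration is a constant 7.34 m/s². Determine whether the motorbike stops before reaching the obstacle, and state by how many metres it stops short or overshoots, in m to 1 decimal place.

Yes — it stops 34.4 m short of the obstacle

97 km/h ÷ 3.6 = 26.9444 m/s.
Reaction distance = 26.9444 × 1.6 = 43.111 m.
Braking distance = v²/(2a) = 726.001 / 14.680 = 49.455 m.
Total stopping distance = 43.111 + 49.455 = 92.566 m, vs 127 m available — it stops with 127 − 92.566 = 34.434 m to spare.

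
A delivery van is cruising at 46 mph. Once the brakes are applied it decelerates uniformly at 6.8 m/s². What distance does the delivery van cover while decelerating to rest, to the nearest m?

Braking distance ≈ 31 m

46 mph × 0.44704 = 20.5638 m/s.
Braking distance = v²/(2a) = 20.5638² / (2 × 6.800) = 422.870 / 13.600 = 31.093 m.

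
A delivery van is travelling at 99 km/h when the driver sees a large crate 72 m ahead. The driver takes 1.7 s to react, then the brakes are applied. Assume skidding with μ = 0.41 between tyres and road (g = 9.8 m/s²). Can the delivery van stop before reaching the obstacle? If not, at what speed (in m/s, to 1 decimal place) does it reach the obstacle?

No — it strikes the obstacle at 23.5 m/s

99 km/h ÷ 3.6 = 27.5000 m/s.
a = μg = 0.41 × 9.8 = 4.018 m/s².
Reaction distance = 27.5000 × 1.7 = 46.750 m.
Braking distance needed to stop: v²/(2a) = 756.250 / 8.036 = 94.108 m, so total needed = 46.750 + 94.108 = 140.858 m > 72 m — it cannot stop.
Distance remaining when braking begins: 72 − 46.750 = 25.250 m.
v² = v₀² − 2a·d = 756.250 − 2 × 4.018 × 25.250 = 553.341 m²/s².
v = √553.341 = 23.523 m/s.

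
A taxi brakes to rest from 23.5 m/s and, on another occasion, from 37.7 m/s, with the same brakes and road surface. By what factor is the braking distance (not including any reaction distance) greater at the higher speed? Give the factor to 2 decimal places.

Factor ≈ 2.57

Braking distance d = v²/(2a), so with a fixed, d ∝ v².
Factor = (37.7/23.5)² = 1.6043² = 2.5738.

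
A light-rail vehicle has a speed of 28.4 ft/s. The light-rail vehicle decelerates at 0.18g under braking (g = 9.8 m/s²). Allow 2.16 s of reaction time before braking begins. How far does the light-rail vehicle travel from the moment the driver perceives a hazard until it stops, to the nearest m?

28.4 ft/s × 0.3048 = 8.6563 m/s.
a = 0.18 × 9.8 = 1.764 m/s².
Reaction distance = v·t_r = 8.6563 × 2.16 = 18.698 m.
Braking distance = v²/(2a) = 8.6563² / (2 × 1.764) = 74.932 / 3.528 = 21.239 m.
Total = 18.698 + 21.239 = 39.937 m.

Total stopping distance ≈ 40 m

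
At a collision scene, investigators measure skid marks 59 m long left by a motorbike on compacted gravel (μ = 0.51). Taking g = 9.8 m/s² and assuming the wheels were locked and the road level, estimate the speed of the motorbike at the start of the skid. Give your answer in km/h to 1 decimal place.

Initial speed ≈ 87.4 km/h

Deceleration a = μg = 0.51 × 9.8 = 4.998 m/s².
v = √(2a·d) = √(2 × 4.998 × 59) = √589.764 = 24.2851 m/s.
= 24.2851 × 3.6 = 87.426 km/h.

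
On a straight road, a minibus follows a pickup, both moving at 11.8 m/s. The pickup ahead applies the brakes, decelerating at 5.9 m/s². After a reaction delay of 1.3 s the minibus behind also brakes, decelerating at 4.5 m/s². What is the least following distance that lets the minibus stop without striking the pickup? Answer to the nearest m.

Minimum gap ≈ 19 m

Leader travels v²/(2a_L) = 139.240 / 11.800 = 11.800 m before stopping.
Follower covers v·t_r = 11.8000 × 1.3 = 15.340 m while reacting, then v²/(2a_F) = 139.240 / 9.000 = 15.471 m while braking, for a total of 15.340 + 15.471 = 30.811 m.
Since a_F ≤ a_L and the follower starts braking later, the follower is never slower than the leader, so the closest approach is when both have stopped.
Minimum gap = 30.811 − 11.800 = 19.011 m.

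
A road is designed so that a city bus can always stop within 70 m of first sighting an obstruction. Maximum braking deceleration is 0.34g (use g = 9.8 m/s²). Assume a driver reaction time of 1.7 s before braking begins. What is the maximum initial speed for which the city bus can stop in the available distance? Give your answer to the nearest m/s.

a = 0.34 × 9.8 = 3.332 m/s².
Stopping distance: v·t_r + v²/(2a) = 70 with t_r = 1.7 s and a = 3.332 m/s².
So v² + 11.329 v − 466.48 = 0.
Positive root: v = −a·t_r + √((a·t_r)² + 2a·d) = −5.664 + √(32.081 + 466.48) = 16.6645 m/s.

Maximum speed ≈ 17 m/s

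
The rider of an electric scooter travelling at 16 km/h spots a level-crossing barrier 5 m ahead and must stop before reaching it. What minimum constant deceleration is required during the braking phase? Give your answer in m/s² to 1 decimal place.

Required deceleration ≈ 2.0 m/s²

16 km/h ÷ 3.6 = 4.4444 m/s.
v² = 2a·d ⇒ a = v²/(2d) = 4.4444² / (2 × 5.000) = 19.753 / 10.000 = 1.9753 m/s².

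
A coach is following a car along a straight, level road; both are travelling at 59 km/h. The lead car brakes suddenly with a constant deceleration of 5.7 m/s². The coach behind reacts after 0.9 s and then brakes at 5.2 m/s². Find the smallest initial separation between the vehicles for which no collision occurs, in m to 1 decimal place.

59 km/h ÷ 3.6 = 16.3889 m/s.
Leader travels v²/(2a_L) = 268.596 / 11.400 = 23.561 m before stopping.
Follower covers v·t_r = 16.3889 × 0.9 = 14.750 m while reacting, then v²/(2a_F) = 268.596 / 10.400 = 25.827 m while braking, for a total of 14.750 + 25.827 = 40.577 m.
Since a_F ≤ a_L and the follower starts braking later, the follower is never slower than the leader, so the closest approach is when both have stopped.
Minimum gap = 40.577 − 23.561 = 17.016 m.

Minimum gap ≈ 17.0 m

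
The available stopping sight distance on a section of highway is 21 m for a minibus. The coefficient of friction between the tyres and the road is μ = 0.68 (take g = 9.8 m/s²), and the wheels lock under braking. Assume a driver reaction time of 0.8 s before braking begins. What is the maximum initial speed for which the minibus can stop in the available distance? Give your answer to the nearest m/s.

Maximum speed ≈ 12 m/s

a = μg = 0.68 × 9.8 = 6.664 m/s².
Stopping distance: v·t_r + v²/(2a) = 21 with t_r = 0.8 s and a = 6.664 m/s².
So v² + 10.662 v − 279.89 = 0.
Positive root: v = −a·t_r + √((a·t_r)² + 2a·d) = −5.331 + √(28.420 + 279.89) = 12.2278 m/s.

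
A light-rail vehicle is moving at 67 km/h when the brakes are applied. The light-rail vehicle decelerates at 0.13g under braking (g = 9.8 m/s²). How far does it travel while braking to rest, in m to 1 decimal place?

Braking distance ≈ 135.9 m

67 km/h ÷ 3.6 = 18.6111 m/s.
a = 0.13 × 9.8 = 1.274 m/s².
Braking distance = v²/(2a) = 18.6111² / (2 × 1.274) = 346.373 / 2.548 = 135.939 m.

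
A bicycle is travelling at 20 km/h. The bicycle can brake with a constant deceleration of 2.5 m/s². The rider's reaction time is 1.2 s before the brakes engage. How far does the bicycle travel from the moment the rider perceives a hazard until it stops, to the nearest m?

Total stopping distance ≈ 13 m

20 km/h ÷ 3.6 = 5.5556 m/s.
Reaction distance = v·t_r = 5.5556 × 1.2 = 6.667 m.
Braking distance = v²/(2a) = 5.5556² / (2 × 2.500) = 30.865 / 5.000 = 6.173 m.
Total = 6.667 + 6.173 = 12.840 m.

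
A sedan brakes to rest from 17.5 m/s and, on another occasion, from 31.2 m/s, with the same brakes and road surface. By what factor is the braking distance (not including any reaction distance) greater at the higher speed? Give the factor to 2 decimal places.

Braking distance d = v²/(2a), so with a fixed, d ∝ v².
Factor = (31.2/17.5)² = 1.7829² = 3.1787.

Factor ≈ 3.18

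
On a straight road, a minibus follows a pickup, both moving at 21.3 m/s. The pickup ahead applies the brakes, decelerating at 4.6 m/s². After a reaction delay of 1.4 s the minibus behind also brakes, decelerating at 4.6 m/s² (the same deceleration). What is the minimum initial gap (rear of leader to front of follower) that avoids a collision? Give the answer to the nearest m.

Leader travels v²/(2a_L) = 453.690 / 9.200 = 49.314 m before stopping.
Follower covers v·t_r = 21.3000 × 1.4 = 29.820 m while reacting, then v²/(2a_F) = 453.690 / 9.200 = 49.314 m while braking, for a total of 29.820 + 49.314 = 79.134 m.
Since a_F ≤ a_L and the follower starts braking later, the follower is never slower than the leader, so the closest approach is when both have stopped.
Minimum gap = 79.134 − 49.314 = 29.820 m.

Minimum gap ≈ 30 m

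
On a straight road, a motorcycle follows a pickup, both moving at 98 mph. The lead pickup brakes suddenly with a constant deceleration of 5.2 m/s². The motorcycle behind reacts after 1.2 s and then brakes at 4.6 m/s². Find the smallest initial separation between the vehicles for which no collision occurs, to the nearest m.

98 mph × 0.44704 = 43.8099 m/s.
Leader travels v²/(2a_L) = 1919.307 / 10.400 = 184.549 m before stopping.
Follower covers v·t_r = 43.8099 × 1.2 = 52.572 m while reacting, then v²/(2a_F) = 1919.307 / 9.200 = 208.620 m while braking, for a total of 52.572 + 208.620 = 261.192 m.
Since a_F ≤ a_L and the follower starts braking later, the follower is never slower than the leader, so the closest approach is when both have stopped.
Minimum gap = 261.192 − 184.549 = 76.643 m.

Minimum gap ≈ 77 m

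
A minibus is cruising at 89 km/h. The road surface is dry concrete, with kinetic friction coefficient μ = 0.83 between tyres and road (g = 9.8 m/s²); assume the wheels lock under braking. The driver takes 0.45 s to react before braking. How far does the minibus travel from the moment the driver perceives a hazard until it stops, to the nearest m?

Total stopping distance ≈ 49 m

89 km/h ÷ 3.6 = 24.7222 m/s.
a = μg = 0.83 × 9.8 = 8.134 m/s².
Reaction distance = v·t_r = 24.7222 × 0.45 = 11.125 m.
Braking distance = v²/(2a) = 24.7222² / (2 × 8.134) = 611.187 / 16.268 = 37.570 m.
Total = 11.125 + 37.570 = 48.695 m.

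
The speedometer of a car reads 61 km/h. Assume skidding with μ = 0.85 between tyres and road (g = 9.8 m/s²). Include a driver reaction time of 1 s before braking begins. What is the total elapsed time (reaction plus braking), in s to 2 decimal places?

Total time ≈ 3.03 s

61 km/h ÷ 3.6 = 16.9444 m/s.
a = μg = 0.85 × 9.8 = 8.330 m/s².
Braking time = v/a = 16.9444 / 8.330 = 2.034 s.
Total = 1 + 2.034 = 3.034 s.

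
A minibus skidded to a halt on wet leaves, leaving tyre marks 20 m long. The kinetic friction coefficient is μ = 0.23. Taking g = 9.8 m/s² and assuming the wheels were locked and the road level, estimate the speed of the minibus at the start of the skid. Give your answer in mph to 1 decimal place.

Initial speed ≈ 21.2 mph

Deceleration a = μg = 0.23 × 9.8 = 2.254 m/s².
v = √(2a·d) = √(2 × 2.254 × 20) = √90.160 = 9.4953 m/s.
= 9.4953 ÷ 0.44704 = 21.240 mph.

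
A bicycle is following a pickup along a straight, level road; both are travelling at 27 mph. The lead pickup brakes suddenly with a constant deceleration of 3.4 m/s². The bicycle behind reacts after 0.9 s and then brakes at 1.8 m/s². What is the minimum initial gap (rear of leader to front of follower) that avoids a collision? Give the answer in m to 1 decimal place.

Minimum gap ≈ 29.9 m

27 mph × 0.44704 = 12.0701 m/s.
Leader travels v²/(2a_L) = 145.687 / 6.800 = 21.425 m before stopping.
Follower covers v·t_r = 12.0701 × 0.9 = 10.863 m while reacting, then v²/(2a_F) = 145.687 / 3.600 = 40.469 m while braking, for a total of 10.863 + 40.469 = 51.332 m.
Since a_F ≤ a_L and the follower starts braking later, the follower is never slower than the leader, so the closest approach is when both have stopped.
Minimum gap = 51.332 − 21.425 = 29.907 m.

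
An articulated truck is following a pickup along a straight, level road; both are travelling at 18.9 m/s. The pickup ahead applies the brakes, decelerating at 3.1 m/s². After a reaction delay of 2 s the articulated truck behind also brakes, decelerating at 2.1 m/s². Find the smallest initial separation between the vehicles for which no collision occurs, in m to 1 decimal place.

Minimum gap ≈ 65.2 m

Leader travels v²/(2a_L) = 357.210 / 6.200 = 57.615 m before stopping.
Follower covers v·t_r = 18.9000 × 2 = 37.800 m while reacting, then v²/(2a_F) = 357.210 / 4.200 = 85.050 m while braking, for a total of 37.800 + 85.050 = 122.850 m.
Since a_F ≤ a_L and the follower starts braking later, the follower is never slower than the leader, so the closest approach is when both have stopped.
Minimum gap = 122.850 − 57.615 = 65.235 m.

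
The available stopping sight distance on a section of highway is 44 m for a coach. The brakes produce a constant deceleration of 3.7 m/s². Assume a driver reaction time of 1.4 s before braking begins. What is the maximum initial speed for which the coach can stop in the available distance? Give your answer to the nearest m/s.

Maximum speed ≈ 14 m/s

Stopping distance: v·t_r + v²/(2a) = 44 with t_r = 1.4 s and a = 3.700 m/s².
So v² + 10.360 v − 325.60 = 0.
Positive root: v = −a·t_r + √((a·t_r)² + 2a·d) = −5.180 + √(26.832 + 325.60) = 13.5932 m/s.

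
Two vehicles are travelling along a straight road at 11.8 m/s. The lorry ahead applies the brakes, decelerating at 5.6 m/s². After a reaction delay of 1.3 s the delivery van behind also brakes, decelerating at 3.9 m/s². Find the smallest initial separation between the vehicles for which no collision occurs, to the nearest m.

Minimum gap ≈ 21 m

Leader travels v²/(2a_L) = 139.240 / 11.200 = 12.432 m before stopping.
Follower covers v·t_r = 11.8000 × 1.3 = 15.340 m while reacting, then v²/(2a_F) = 139.240 / 7.800 = 17.851 m while braking, for a total of 15.340 + 17.851 = 33.191 m.
Since a_F ≤ a_L and the follower starts braking later, the follower is never slower than the leader, so the closest approach is when both have stopped.
Minimum gap = 33.191 − 12.432 = 20.759 m.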